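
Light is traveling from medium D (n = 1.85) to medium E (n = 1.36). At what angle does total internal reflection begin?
θc = arcsin(n₂/n₁) = 47.32°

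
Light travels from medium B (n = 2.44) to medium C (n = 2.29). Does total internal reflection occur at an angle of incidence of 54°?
θc = arcsin(n₂/n₁) = 69.81°; 54° < θc, so no — the ray refracts.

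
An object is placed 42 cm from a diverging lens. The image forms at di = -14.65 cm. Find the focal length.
1/f = 1/do + 1/di → f = -22.5 cm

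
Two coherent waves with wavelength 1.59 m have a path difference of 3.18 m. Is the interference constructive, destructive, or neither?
constructive — path difference = 2λ, a whole number of wavelengths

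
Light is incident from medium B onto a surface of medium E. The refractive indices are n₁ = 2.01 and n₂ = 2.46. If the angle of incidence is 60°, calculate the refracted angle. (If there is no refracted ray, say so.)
sin θ₂ = (n₁/n₂)·sin θ₁ = 0.7076 → θ₂ = 45.04°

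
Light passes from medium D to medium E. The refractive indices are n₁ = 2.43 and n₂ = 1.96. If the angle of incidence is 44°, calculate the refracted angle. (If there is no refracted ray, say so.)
sin θ₂ = (n₁/n₂)·sin θ₁ = 0.8612 → θ₂ = 59.46°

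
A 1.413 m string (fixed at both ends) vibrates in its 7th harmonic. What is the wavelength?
λₙ = 2L/n = 0.4037 m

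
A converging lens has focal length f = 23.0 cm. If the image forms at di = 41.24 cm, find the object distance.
1/do = 1/f − 1/di → do = 52 cm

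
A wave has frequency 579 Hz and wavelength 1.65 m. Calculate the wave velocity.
v = fλ = 955.3 m/s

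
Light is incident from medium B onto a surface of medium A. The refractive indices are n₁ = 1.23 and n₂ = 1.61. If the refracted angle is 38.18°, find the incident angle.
sin θ₁ = (n₂/n₁)·sin θ₂ → θ₁ = 54.01°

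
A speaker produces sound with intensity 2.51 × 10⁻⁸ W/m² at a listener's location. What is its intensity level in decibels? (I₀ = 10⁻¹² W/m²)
β = 10·log₁₀(I/I₀) = 44 dB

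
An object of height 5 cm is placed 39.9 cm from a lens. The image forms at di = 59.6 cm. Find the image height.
hi = (-di/do) × ho = -7.469 cm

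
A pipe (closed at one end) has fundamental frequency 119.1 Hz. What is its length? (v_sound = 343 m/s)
L = v/(4f₁) = 0.72 m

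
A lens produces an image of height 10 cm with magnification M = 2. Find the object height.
ho = |hi|/|M| = 5 cm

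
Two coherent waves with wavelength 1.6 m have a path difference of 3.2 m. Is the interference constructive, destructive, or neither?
constructive — path difference = 2λ, a whole number of wavelengths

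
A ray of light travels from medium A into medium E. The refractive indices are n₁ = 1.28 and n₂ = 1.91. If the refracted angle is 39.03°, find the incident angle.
sin θ₁ = (n₂/n₁)·sin θ₂ → θ₁ = 70°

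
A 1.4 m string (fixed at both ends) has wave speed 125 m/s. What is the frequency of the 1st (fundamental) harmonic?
fₙ = nv/(2L) = 44.64 Hz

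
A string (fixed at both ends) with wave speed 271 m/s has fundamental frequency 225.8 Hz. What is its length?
L = v/(2f₁) = 0.6001 m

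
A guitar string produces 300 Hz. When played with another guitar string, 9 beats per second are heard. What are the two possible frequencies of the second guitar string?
f₂ = 300 ± 9 Hz → 309 Hz or 291 Hz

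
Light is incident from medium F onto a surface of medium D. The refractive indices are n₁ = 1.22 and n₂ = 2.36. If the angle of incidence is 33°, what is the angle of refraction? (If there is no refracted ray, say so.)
sin θ₂ = (n₁/n₂)·sin θ₁ = 0.2816 → θ₂ = 16.35°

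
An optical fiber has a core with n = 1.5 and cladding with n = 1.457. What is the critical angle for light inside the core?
θc = arcsin(n_cladding/n_core) = 76.25°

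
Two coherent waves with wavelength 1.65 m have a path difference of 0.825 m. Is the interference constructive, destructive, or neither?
destructive — path difference = 0.5λ, an odd multiple of λ/2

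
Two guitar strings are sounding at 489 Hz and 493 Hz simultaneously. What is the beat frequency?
4 Hz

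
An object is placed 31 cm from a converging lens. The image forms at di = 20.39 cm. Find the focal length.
1/f = 1/do + 1/di → f = 12.3 cm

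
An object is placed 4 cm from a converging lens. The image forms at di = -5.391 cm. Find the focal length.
1/f = 1/do + 1/di → f = 15.5 cm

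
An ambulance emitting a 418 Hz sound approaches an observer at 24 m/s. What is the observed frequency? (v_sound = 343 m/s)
f_obs = f·v/(v − v_s) = 449.4 Hz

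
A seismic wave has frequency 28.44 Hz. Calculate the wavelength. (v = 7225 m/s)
λ = v/f = 254 m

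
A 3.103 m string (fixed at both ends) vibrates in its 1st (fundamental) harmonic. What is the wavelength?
λₙ = 2L/n = 6.206 m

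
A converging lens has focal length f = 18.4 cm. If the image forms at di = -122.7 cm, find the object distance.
1/do = 1/f − 1/di → do = 16 cm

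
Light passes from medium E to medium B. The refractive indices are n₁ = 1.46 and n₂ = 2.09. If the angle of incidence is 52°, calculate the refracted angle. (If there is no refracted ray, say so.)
sin θ₂ = (n₁/n₂)·sin θ₁ = 0.5505 → θ₂ = 33.4°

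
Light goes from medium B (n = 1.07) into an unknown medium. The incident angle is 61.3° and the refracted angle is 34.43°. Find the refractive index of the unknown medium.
n₂ = n₁·sin θ₁ / sin θ₂ = 1.66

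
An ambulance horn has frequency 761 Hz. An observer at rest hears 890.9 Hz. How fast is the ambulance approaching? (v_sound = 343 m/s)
v_s = v·(1 − f/f_obs) = 50.01 m/s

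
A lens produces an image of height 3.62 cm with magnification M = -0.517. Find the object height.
ho = |hi|/|M| = 7.002 cm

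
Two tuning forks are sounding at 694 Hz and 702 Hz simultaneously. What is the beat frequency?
8 Hz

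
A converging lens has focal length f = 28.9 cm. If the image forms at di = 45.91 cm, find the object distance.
1/do = 1/f − 1/di → do = 78 cm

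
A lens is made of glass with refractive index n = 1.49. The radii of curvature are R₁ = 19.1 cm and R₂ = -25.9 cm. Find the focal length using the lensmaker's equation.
1/f = (n − 1)(1/R₁ − 1/R₂) → f = 22.43 cm (converging lens)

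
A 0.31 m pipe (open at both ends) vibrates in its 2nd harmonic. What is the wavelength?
λₙ = 2L/n = 0.31 m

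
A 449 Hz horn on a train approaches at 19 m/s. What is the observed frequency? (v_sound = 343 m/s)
f_obs = f·v/(v − v_s) = 475.3 Hz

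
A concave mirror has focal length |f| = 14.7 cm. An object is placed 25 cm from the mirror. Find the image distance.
f = +14.7 cm (concave); 1/di = 1/f − 1/do → di = 35.68 cm (real image, in front of mirror)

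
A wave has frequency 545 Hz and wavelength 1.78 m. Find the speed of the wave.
v = fλ = 970.1 m/s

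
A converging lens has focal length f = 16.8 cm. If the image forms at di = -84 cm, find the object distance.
1/do = 1/f − 1/di → do = 14 cm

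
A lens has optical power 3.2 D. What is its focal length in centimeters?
f = 1/P = 31.25 cm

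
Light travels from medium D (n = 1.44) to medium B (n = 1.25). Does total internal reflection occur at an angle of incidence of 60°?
θc = arcsin(n₂/n₁) = 60.23°; 60° < θc, so no — the ray refracts.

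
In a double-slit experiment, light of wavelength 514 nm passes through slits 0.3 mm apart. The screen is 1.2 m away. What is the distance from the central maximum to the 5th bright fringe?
y = mλL/d = 10.28 mm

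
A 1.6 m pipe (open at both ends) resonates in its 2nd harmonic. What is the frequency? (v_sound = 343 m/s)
fₙ = nv/(2L) = 214.4 Hz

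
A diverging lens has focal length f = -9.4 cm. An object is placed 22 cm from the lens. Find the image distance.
1/di = 1/f − 1/do → di = -6.586 cm (virtual image)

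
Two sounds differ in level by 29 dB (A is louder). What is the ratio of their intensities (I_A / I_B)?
I_A/I_B = 10^(Δβ/10) = 794.3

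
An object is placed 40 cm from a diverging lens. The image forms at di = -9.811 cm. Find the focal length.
1/f = 1/do + 1/di → f = -13 cm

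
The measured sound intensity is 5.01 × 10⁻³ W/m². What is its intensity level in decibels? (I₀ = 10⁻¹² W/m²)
β = 10·log₁₀(I/I₀) = 97 dB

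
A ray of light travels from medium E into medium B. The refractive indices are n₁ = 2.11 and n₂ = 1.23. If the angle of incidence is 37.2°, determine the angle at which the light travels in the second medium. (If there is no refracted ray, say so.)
sin θ₂ = (n₁/n₂)·sin θ₁ = 1.037 > 1, so there is no refracted ray — the light undergoes total internal reflection.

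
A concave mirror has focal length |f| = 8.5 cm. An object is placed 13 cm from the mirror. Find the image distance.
f = +8.5 cm (concave); 1/di = 1/f − 1/do → di = 24.56 cm (real image, in front of mirror)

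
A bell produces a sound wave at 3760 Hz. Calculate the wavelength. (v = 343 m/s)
λ = v/f = 0.09122 m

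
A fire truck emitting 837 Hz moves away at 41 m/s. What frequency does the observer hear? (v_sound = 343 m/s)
f_obs = f·v/(v + v_s) = 747.6 Hz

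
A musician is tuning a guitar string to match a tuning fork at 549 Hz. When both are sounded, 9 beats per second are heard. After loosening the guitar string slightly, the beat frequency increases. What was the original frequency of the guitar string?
540 Hz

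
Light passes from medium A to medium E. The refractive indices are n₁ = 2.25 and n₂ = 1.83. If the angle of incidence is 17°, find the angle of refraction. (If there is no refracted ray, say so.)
sin θ₂ = (n₁/n₂)·sin θ₁ = 0.3595 → θ₂ = 21.07°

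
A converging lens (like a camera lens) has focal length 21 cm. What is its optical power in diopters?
P = 1/f = 4.762 D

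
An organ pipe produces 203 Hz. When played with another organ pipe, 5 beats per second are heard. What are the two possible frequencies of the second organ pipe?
f₂ = 203 ± 5 Hz → 208 Hz or 198 Hz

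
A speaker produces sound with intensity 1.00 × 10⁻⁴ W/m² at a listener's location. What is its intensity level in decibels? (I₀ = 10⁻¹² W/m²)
β = 10·log₁₀(I/I₀) = 80 dB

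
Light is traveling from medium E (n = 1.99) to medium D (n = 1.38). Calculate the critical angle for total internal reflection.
θc = arcsin(n₂/n₁) = 43.91°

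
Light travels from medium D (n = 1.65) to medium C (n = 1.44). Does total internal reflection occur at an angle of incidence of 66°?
θc = arcsin(n₂/n₁) = 60.78°; 66° > θc, so yes — total internal reflection.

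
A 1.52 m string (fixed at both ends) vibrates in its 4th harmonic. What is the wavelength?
λₙ = 2L/n = 0.76 m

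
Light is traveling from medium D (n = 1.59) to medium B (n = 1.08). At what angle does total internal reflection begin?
θc = arcsin(n₂/n₁) = 42.78°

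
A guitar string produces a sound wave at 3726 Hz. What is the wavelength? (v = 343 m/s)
λ = v/f = 0.09206 m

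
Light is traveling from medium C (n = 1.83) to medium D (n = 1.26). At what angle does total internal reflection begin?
θc = arcsin(n₂/n₁) = 43.51°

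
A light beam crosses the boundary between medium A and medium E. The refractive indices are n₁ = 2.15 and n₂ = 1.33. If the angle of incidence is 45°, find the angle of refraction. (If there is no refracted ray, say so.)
sin θ₂ = (n₁/n₂)·sin θ₁ = 1.143 > 1, so there is no refracted ray — the light undergoes total internal reflection.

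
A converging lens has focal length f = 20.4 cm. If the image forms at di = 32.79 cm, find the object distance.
1/do = 1/f − 1/di → do = 53.99 cm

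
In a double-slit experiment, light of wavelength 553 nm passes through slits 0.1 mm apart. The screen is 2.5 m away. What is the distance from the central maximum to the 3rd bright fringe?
y = mλL/d = 41.48 mm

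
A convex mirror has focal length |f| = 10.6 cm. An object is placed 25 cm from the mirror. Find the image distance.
f = −10.6 cm (convex); 1/di = 1/f − 1/do → di = -7.444 cm (virtual image, behind mirror)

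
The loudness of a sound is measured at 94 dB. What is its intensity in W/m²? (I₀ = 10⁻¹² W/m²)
I = I₀·10^(β/10) = 2.51 × 10⁻³ W/m²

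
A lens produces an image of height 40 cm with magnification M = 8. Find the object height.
ho = |hi|/|M| = 5 cm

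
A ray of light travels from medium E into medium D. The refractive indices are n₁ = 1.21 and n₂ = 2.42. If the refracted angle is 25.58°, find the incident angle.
sin θ₁ = (n₂/n₁)·sin θ₂ → θ₁ = 59.72°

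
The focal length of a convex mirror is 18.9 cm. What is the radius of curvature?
R = 2|f| = 37.8 cm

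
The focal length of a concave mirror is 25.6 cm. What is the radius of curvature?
R = 2|f| = 51.2 cm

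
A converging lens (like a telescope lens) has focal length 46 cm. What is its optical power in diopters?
P = 1/f = 2.174 D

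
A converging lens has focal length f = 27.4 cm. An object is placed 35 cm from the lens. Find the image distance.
1/di = 1/f − 1/do → di = 126.2 cm (real image)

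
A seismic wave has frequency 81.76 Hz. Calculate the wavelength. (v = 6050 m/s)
λ = v/f = 74 m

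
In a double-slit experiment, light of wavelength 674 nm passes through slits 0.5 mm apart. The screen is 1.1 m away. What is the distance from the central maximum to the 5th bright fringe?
y = mλL/d = 7.414 mm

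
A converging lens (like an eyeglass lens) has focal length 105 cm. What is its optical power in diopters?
P = 1/f = 0.9524 D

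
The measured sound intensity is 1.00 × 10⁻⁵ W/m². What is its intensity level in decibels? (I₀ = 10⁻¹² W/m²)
β = 10·log₁₀(I/I₀) = 70 dB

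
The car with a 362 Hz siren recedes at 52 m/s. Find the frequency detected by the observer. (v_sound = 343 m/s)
f_obs = f·v/(v + v_s) = 314.3 Hz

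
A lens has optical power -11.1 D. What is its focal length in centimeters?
f = 1/P = -9.009 cm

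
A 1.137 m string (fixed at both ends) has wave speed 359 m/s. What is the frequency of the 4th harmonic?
fₙ = nv/(2L) = 631.5 Hz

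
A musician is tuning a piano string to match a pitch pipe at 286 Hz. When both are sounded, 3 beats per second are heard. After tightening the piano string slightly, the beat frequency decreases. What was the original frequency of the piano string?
283 Hz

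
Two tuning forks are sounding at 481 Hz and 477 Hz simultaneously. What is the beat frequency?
4 Hz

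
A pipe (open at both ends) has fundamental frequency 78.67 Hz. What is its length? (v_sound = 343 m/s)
L = v/(2f₁) = 2.18 m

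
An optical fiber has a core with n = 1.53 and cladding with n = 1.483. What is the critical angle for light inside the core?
θc = arcsin(n_cladding/n_core) = 75.76°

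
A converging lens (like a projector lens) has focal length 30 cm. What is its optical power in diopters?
P = 1/f = 3.333 D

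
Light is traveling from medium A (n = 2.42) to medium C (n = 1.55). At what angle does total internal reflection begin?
θc = arcsin(n₂/n₁) = 39.83°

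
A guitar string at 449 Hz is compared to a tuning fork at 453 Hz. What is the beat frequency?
4 Hz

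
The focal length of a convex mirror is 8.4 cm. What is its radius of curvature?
R = 2|f| = 16.8 cm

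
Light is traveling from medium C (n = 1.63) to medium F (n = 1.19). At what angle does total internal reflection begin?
θc = arcsin(n₂/n₁) = 46.89°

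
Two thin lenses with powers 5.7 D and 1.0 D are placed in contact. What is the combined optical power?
P_total = P₁ + P₂ = 6.7 D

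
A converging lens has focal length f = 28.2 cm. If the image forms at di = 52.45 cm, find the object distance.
1/do = 1/f − 1/di → do = 60.99 cm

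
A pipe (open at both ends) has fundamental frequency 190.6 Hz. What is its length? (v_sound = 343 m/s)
L = v/(2f₁) = 0.8998 m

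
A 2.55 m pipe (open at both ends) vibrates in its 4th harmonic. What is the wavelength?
λₙ = 2L/n = 1.275 m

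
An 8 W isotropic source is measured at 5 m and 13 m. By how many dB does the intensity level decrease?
Δβ = 20·log₁₀(r₂/r₁) = 8.299 dB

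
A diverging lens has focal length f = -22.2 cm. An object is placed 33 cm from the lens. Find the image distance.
1/di = 1/f − 1/do → di = -13.27 cm (virtual image)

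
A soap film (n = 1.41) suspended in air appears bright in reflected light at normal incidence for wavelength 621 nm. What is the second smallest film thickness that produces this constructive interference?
2nt = (m − ½)λ with m = 2 → t = (m − ½)λ/(2n) = 330.3 nm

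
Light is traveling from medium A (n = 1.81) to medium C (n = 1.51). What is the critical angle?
θc = arcsin(n₂/n₁) = 56.54°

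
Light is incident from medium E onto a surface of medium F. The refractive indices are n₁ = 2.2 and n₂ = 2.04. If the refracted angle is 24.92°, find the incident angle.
sin θ₁ = (n₂/n₁)·sin θ₂ → θ₁ = 23°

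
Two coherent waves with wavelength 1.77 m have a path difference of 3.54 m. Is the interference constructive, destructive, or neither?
constructive — path difference = 2λ, a whole number of wavelengths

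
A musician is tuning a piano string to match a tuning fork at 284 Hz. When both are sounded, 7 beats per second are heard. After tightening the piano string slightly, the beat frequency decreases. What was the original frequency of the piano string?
277 Hz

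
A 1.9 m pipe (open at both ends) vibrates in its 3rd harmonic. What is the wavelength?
λₙ = 2L/n = 1.267 m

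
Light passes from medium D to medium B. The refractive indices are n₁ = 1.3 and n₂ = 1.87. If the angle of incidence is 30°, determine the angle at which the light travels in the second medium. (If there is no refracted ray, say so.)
sin θ₂ = (n₁/n₂)·sin θ₁ = 0.3476 → θ₂ = 20.34°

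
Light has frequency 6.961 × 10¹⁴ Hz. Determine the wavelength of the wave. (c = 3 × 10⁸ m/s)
λ = c/f = 431 nm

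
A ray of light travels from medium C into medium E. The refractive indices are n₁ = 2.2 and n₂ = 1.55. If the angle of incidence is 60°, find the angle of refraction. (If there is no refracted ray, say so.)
sin θ₂ = (n₁/n₂)·sin θ₁ = 1.229 > 1, so there is no refracted ray — the light undergoes total internal reflection.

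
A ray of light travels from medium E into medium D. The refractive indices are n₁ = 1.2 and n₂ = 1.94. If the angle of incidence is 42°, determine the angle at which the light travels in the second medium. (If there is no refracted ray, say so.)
sin θ₂ = (n₁/n₂)·sin θ₁ = 0.4139 → θ₂ = 24.45°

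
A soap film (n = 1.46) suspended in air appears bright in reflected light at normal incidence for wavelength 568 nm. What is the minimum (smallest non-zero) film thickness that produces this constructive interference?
2nt = (m − ½)λ with m = 1 → t = (m − ½)λ/(2n) = 97.26 nm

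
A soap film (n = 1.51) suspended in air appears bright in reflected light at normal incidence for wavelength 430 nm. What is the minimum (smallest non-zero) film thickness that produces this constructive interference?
2nt = (m − ½)λ with m = 1 → t = (m − ½)λ/(2n) = 71.19 nm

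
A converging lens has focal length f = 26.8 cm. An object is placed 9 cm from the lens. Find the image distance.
1/di = 1/f − 1/do → di = -13.55 cm (virtual image)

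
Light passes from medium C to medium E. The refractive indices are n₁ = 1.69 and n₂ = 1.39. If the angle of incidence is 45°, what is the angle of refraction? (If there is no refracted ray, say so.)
sin θ₂ = (n₁/n₂)·sin θ₁ = 0.8597 → θ₂ = 59.29°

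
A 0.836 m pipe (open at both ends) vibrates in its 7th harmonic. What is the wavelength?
λₙ = 2L/n = 0.2389 m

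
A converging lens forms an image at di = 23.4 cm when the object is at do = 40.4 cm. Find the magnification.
M = −di/do = -0.5792 (inverted image)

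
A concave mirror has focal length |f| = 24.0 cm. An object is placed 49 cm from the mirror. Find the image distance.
f = +24.0 cm (concave); 1/di = 1/f − 1/do → di = 47.04 cm (real image, in front of mirror)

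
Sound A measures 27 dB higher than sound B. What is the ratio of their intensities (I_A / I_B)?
I_A/I_B = 10^(Δβ/10) = 501.2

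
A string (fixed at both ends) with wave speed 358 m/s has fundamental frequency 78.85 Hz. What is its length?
L = v/(2f₁) = 2.27 m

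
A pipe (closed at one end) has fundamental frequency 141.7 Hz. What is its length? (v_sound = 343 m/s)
L = v/(4f₁) = 0.6052 m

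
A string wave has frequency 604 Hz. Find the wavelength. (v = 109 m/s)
λ = v/f = 0.1805 m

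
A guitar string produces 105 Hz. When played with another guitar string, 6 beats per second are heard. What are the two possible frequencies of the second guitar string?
f₂ = 105 ± 6 Hz → 111 Hz or 99 Hz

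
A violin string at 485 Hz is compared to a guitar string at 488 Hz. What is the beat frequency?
3 Hz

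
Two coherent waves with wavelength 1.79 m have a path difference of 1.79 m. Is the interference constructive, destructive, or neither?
constructive — path difference = 1λ, a whole number of wavelengths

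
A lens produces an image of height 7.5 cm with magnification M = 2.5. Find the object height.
ho = |hi|/|M| = 3 cm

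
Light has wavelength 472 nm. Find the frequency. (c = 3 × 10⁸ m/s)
f = c/λ = 6.356 × 10¹⁴ Hz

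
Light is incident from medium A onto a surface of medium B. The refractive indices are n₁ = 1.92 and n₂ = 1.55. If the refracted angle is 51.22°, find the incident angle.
sin θ₁ = (n₂/n₁)·sin θ₂ → θ₁ = 39°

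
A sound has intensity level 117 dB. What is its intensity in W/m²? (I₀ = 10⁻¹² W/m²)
I = I₀·10^(β/10) = 5.01 × 10⁻¹ W/m²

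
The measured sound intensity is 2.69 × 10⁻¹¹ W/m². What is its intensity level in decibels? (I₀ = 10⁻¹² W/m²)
β = 10·log₁₀(I/I₀) = 14.3 dB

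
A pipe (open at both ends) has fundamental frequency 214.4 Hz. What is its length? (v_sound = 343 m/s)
L = v/(2f₁) = 0.7999 m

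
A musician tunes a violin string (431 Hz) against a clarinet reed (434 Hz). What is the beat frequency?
3 Hz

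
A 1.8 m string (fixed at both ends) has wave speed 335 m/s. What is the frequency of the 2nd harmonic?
fₙ = nv/(2L) = 186.1 Hz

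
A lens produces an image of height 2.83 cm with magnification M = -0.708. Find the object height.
ho = |hi|/|M| = 3.997 cm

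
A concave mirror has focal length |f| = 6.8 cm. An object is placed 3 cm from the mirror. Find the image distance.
f = +6.8 cm (concave); 1/di = 1/f − 1/do → di = -5.368 cm (virtual image, behind mirror)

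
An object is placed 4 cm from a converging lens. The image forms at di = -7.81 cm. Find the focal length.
1/f = 1/do + 1/di → f = 8.199 cm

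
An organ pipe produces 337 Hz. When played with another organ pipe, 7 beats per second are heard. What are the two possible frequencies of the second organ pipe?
f₂ = 337 ± 7 Hz → 344 Hz or 330 Hz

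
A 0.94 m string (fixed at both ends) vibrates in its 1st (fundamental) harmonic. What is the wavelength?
λₙ = 2L/n = 1.88 m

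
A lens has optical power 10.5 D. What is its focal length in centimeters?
f = 1/P = 9.524 cm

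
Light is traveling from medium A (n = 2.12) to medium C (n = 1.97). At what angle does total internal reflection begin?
θc = arcsin(n₂/n₁) = 68.32°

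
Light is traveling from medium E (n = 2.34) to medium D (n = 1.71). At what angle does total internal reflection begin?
θc = arcsin(n₂/n₁) = 46.95°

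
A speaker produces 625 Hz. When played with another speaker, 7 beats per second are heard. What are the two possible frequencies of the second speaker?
f₂ = 625 ± 7 Hz → 632 Hz or 618 Hz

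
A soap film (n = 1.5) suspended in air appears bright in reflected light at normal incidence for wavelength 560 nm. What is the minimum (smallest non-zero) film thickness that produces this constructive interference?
2nt = (m − ½)λ with m = 1 → t = (m − ½)λ/(2n) = 93.33 nm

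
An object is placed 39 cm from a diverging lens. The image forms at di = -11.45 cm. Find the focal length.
1/f = 1/do + 1/di → f = -16.21 cm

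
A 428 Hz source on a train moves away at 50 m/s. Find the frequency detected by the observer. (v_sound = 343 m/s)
f_obs = f·v/(v + v_s) = 373.5 Hz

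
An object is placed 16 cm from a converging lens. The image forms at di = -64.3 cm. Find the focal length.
1/f = 1/do + 1/di → f = 21.3 cm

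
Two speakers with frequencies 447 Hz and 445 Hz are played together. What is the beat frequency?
2 Hz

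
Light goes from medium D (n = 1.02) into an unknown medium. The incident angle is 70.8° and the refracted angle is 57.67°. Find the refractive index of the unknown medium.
n₂ = n₁·sin θ₁ / sin θ₂ = 1.14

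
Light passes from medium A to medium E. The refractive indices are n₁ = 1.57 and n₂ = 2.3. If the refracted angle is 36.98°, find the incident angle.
sin θ₁ = (n₂/n₁)·sin θ₂ → θ₁ = 61.79°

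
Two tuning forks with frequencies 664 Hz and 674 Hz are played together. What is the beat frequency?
10 Hz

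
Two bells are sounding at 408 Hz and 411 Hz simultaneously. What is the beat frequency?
3 Hz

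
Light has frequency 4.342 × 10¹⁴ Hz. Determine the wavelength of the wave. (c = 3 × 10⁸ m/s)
λ = c/f = 690.9 nm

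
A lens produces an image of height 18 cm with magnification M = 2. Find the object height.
ho = |hi|/|M| = 9 cm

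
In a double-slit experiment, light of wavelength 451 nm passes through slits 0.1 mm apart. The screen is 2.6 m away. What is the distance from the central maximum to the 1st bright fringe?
y = mλL/d = 11.73 mm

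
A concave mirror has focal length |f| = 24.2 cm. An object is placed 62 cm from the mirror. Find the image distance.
f = +24.2 cm (concave); 1/di = 1/f − 1/do → di = 39.69 cm (real image, in front of mirror)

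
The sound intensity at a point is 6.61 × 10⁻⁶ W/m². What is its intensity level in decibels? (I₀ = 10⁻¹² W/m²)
β = 10·log₁₀(I/I₀) = 68.2 dB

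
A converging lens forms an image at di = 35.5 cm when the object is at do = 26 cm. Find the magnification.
M = −di/do = -1.365 (inverted image)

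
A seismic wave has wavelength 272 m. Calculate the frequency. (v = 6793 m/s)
f = v/λ = 24.97 Hz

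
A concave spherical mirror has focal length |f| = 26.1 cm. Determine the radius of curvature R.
R = 2|f| = 52.2 cm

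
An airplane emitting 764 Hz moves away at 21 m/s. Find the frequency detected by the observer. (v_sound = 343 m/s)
f_obs = f·v/(v + v_s) = 719.9 Hz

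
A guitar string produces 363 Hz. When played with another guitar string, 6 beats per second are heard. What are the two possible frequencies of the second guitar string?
f₂ = 363 ± 6 Hz → 369 Hz or 357 Hz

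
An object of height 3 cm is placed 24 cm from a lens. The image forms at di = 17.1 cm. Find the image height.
hi = (-di/do) × ho = -2.138 cm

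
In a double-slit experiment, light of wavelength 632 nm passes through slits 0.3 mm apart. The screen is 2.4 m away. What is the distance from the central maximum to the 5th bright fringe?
y = mλL/d = 25.28 mm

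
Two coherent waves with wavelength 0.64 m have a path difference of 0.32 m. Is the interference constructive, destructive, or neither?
destructive — path difference = 0.5λ, an odd multiple of λ/2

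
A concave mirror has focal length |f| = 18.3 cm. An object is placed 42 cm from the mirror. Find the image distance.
f = +18.3 cm (concave); 1/di = 1/f − 1/do → di = 32.43 cm (real image, in front of mirror)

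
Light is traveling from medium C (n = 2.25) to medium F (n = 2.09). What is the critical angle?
θc = arcsin(n₂/n₁) = 68.26°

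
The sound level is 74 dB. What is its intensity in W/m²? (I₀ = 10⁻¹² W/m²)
I = I₀·10^(β/10) = 2.51 × 10⁻⁵ W/m²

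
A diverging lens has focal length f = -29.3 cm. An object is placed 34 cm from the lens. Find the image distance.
1/di = 1/f − 1/do → di = -15.74 cm (virtual image)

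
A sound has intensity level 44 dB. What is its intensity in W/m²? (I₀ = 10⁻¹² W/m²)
I = I₀·10^(β/10) = 2.51 × 10⁻⁸ W/m²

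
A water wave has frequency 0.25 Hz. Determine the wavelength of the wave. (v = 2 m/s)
λ = v/f = 8 m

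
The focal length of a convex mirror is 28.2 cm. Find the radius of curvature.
R = 2|f| = 56.4 cm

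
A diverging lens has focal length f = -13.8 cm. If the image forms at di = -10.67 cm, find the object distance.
1/do = 1/f − 1/di → do = 47.04 cm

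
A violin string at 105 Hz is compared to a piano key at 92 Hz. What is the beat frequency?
13 Hz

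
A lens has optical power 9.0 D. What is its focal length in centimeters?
f = 1/P = 11.11 cm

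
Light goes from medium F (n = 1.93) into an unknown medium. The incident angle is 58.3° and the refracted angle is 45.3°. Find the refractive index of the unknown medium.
n₂ = n₁·sin θ₁ / sin θ₂ = 2.31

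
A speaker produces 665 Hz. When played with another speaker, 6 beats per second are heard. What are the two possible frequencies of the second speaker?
f₂ = 665 ± 6 Hz → 671 Hz or 659 Hz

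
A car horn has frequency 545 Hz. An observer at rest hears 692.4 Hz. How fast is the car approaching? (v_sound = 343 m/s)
v_s = v·(1 − f/f_obs) = 73.02 m/s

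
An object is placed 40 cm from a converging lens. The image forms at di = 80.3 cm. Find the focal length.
1/f = 1/do + 1/di → f = 26.7 cm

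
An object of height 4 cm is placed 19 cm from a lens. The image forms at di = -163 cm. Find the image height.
hi = (-di/do) × ho = 34.32 cm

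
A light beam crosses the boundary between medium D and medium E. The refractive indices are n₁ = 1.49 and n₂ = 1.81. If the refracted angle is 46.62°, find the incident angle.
sin θ₁ = (n₂/n₁)·sin θ₂ → θ₁ = 62°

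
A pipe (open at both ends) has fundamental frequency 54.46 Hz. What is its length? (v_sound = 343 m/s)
L = v/(2f₁) = 3.149 m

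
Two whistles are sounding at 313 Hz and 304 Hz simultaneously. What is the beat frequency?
9 Hz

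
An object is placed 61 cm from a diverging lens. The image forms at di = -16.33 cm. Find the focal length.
1/f = 1/do + 1/di → f = -22.3 cm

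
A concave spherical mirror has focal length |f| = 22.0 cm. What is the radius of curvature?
R = 2|f| = 44 cm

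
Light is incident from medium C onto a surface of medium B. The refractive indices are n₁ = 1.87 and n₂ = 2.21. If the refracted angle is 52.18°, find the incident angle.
sin θ₁ = (n₂/n₁)·sin θ₂ → θ₁ = 69°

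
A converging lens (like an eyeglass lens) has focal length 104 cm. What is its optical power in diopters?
P = 1/f = 0.9615 D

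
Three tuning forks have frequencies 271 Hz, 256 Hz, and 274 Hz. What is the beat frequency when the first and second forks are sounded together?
15 Hz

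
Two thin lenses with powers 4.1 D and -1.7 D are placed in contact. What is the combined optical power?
P_total = P₁ + P₂ = 2.4 D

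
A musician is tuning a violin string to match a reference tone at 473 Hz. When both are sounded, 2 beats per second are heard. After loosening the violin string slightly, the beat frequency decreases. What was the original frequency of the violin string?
475 Hz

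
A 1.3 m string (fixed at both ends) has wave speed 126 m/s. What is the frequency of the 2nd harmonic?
fₙ = nv/(2L) = 96.92 Hz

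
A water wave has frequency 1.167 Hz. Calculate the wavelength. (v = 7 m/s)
λ = v/f = 5.998 m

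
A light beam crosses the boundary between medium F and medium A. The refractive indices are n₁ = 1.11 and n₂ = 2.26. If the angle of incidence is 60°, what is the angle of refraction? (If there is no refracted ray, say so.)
sin θ₂ = (n₁/n₂)·sin θ₁ = 0.4253 → θ₂ = 25.17°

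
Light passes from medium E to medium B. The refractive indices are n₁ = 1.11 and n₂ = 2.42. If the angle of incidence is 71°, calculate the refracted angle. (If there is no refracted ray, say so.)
sin θ₂ = (n₁/n₂)·sin θ₁ = 0.4337 → θ₂ = 25.7°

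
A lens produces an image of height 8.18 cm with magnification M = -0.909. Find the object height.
ho = |hi|/|M| = 8.999 cm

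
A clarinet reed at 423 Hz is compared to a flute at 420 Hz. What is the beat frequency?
3 Hz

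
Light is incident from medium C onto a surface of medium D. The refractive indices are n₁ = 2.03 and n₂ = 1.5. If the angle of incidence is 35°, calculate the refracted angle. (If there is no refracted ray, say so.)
sin θ₂ = (n₁/n₂)·sin θ₁ = 0.7762 → θ₂ = 50.92°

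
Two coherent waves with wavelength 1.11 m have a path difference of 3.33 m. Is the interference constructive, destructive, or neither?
constructive — path difference = 3λ, a whole number of wavelengths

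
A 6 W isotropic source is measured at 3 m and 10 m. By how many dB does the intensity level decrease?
Δβ = 20·log₁₀(r₂/r₁) = 10.46 dB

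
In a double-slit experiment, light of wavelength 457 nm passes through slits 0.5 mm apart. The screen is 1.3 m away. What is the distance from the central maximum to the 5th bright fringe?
y = mλL/d = 5.941 mm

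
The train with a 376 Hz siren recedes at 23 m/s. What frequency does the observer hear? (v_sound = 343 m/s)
f_obs = f·v/(v + v_s) = 352.4 Hz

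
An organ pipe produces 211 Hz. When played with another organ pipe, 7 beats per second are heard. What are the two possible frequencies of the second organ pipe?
f₂ = 211 ± 7 Hz → 218 Hz or 204 Hz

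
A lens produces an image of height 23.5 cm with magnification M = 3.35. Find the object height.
ho = |hi|/|M| = 7.015 cm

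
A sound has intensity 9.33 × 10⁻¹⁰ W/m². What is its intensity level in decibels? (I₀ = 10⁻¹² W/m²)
β = 10·log₁₀(I/I₀) = 29.7 dB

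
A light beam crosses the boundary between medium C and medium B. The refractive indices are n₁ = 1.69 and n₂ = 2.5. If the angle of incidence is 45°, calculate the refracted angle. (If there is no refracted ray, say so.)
sin θ₂ = (n₁/n₂)·sin θ₁ = 0.478 → θ₂ = 28.56°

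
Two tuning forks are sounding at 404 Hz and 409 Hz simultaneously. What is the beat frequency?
5 Hz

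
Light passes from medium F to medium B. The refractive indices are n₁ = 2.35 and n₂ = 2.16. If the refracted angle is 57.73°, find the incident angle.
sin θ₁ = (n₂/n₁)·sin θ₂ → θ₁ = 51°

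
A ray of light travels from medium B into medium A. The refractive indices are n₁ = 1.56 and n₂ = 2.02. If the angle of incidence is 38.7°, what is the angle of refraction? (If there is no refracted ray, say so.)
sin θ₂ = (n₁/n₂)·sin θ₁ = 0.4829 → θ₂ = 28.87°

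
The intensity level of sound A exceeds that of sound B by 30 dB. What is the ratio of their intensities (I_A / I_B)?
I_A/I_B = 10^(Δβ/10) = 1000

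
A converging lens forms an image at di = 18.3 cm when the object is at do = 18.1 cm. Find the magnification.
M = −di/do = -1.011 (inverted image)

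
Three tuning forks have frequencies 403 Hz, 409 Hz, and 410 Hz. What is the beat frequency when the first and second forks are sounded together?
6 Hz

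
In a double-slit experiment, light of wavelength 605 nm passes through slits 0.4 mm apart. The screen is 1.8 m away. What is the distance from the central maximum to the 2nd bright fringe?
y = mλL/d = 5.445 mm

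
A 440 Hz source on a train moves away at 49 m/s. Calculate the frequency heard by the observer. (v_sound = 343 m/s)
f_obs = f·v/(v + v_s) = 385 Hz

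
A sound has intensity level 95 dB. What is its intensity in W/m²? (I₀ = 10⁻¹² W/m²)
I = I₀·10^(β/10) = 3.16 × 10⁻³ W/m²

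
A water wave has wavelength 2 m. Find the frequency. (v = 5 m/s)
f = v/λ = 2.5 Hz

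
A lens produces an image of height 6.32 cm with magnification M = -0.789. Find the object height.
ho = |hi|/|M| = 8.01 cm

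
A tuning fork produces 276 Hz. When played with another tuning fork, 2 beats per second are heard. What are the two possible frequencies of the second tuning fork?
f₂ = 276 ± 2 Hz → 278 Hz or 274 Hz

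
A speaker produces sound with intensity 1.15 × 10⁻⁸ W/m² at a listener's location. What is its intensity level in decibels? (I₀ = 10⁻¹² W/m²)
β = 10·log₁₀(I/I₀) = 40.61 dB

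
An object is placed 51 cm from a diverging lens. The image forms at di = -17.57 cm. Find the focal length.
1/f = 1/do + 1/di → f = -26.8 cm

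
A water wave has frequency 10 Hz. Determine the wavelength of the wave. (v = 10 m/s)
λ = v/f = 1 m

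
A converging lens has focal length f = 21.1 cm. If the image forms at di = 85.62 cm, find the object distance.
1/do = 1/f − 1/di → do = 28 cm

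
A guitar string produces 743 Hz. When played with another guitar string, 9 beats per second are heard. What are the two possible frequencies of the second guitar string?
f₂ = 743 ± 9 Hz → 752 Hz or 734 Hz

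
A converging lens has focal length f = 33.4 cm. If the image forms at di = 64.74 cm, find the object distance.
1/do = 1/f − 1/di → do = 69 cm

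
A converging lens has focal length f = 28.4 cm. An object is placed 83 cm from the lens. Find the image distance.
1/di = 1/f − 1/do → di = 43.17 cm (real image)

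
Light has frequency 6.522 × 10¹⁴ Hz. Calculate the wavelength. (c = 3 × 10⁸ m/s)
λ = c/f = 460 nm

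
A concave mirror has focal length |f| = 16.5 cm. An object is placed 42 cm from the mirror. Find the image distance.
f = +16.5 cm (concave); 1/di = 1/f − 1/do → di = 27.18 cm (real image, in front of mirror)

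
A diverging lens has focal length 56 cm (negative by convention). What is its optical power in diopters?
P = 1/f = -1.786 D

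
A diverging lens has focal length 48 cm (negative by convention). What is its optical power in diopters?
P = 1/f = -2.083 D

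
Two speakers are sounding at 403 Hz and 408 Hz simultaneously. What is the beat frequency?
5 Hz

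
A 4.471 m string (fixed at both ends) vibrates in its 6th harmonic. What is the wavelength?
λₙ = 2L/n = 1.49 m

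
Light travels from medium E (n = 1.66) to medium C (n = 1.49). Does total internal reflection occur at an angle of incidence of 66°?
θc = arcsin(n₂/n₁) = 63.84°; 66° > θc, so yes — total internal reflection.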